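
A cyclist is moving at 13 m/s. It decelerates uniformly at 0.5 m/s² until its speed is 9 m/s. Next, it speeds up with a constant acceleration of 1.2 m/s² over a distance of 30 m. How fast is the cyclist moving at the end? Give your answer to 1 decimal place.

12.4 m/s

Phase 1 (decelerating): v₀ = 13.0 m/s, a = -0.5 m/s².
v = v₀ + at → t = (9 − 13.0) / -0.5 = 8.00 s
v² = v₀² + 2aΔx → Δx = (9² − 13.0²)/(2·-0.5) = 88.0 m

Phase 2 (accelerating): v₀ = 9.00 m/s, a = 1.2 m/s².
v² = v₀² + 2aΔx = 9.00² + 2·1.2·30 = 153 → v = 12.4 m/s
t = (v − v₀)/a = (12.4 − 9.00)/1.2 = 2.81 s
Final speed = 12.4 m/s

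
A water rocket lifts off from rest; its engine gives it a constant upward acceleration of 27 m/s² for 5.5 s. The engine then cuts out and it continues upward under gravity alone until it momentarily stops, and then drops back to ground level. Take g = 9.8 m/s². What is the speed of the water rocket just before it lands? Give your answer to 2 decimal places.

Phase 1 (powered ascent): v₀ = 0 m/s, a = 27 m/s².
v = v₀ + at = 0 + (27)(5.5) = 148 m/s
Δx = v₀t + ½at² = 0·5.5 + 0.5·27·5.5² = 408 m

Phase 2 (coasting upward): v₀ = 148 m/s, a = -9.8 m/s².
v = v₀ + at → t = (0 − 148) / -9.8 = 15.2 s
v² = v₀² + 2aΔx → Δx = (0² − 148²)/(2·-9.8) = 1130 m

Phase 3 (free fall): v₀ = 0 m/s, a = -9.8 m/s².
Falls 1530 m from rest: t = √(2·1530/9.8) = 17.7 s; v = g·t = 173 m/s.
Impact speed = 173 m/s

173.37 m/s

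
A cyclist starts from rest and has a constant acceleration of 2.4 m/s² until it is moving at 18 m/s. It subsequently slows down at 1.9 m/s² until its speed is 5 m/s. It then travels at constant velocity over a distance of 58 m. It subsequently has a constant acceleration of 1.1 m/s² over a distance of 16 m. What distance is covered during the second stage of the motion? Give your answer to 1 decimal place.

78.7 m

Phase 1 (accelerating): v₀ = 0 m/s, a = 2.4 m/s².
v = v₀ + at → t = (18 − 0) / 2.4 = 7.50 s
v² = v₀² + 2aΔx → Δx = (18² − 0²)/(2·2.4) = 67.5 m

Phase 2 (decelerating): v₀ = 18.0 m/s, a = -1.9 m/s².
v = v₀ + at → t = (5 − 18.0) / -1.9 = 6.84 s
v² = v₀² + 2aΔx → Δx = (5² − 18.0²)/(2·-1.9) = 78.7 m
Distance in phase 2 = 78.7 m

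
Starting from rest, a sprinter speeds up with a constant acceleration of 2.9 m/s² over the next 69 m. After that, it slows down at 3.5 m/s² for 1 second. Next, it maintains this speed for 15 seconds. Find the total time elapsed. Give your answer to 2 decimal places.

Phase 1 (accelerating): v₀ = 0 m/s, a = 2.9 m/s².
v² = v₀² + 2aΔx = 0² + 2·2.9·69 = 400 → v = 20.0 m/s
t = (v − v₀)/a = (20.0 − 0)/2.9 = 6.90 s

Phase 2 (decelerating): v₀ = 20.0 m/s, a = -3.5 m/s².
v = v₀ + at = 20.0 + (-3.5)(1) = 16.5 m/s
Δx = v₀t + ½at² = 20.0·1 + 0.5·-3.5·1² = 18.3 m

Phase 3 (constant speed): v₀ = 16.5 m/s, a = 0 m/s².
v = v₀ + at = 16.5 + (0)(15) = 16.5 m/s
Δx = v₀t + ½at² = 16.5·15 + 0.5·0·15² = 248 m
Total time = 6.90 + 1.00 + 15.0 = 22.9 s

22.90 s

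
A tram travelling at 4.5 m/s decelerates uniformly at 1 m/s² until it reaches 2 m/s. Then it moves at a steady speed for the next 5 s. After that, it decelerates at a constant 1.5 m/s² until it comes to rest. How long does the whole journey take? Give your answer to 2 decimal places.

8.83 s

Phase 1 (decelerating): v₀ = 4.50 m/s, a = -1 m/s².
v = v₀ + at → t = (2 − 4.50) / -1 = 2.50 s
v² = v₀² + 2aΔx → Δx = (2² − 4.50²)/(2·-1) = 8.12 m

Phase 2 (constant speed): v₀ = 2.00 m/s, a = 0 m/s².
v = v₀ + at = 2.00 + (0)(5) = 2.00 m/s
Δx = v₀t + ½at² = 2.00·5 + 0.5·0·5² = 10.0 m

Phase 3 (decelerating): v₀ = 2.00 m/s, a = -1.5 m/s².
v = v₀ + at → t = (0 − 2.00) / -1.5 = 1.33 s
v² = v₀² + 2aΔx → Δx = (0² − 2.00²)/(2·-1.5) = 1.33 m
Total time = 2.50 + 5.00 + 1.33 = 8.83 s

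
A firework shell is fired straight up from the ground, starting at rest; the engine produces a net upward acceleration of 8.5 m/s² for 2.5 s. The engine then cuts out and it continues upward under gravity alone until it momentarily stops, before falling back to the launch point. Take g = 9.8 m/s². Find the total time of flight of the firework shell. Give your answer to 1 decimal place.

7.8 s

Phase 1 (powered ascent): v₀ = 0 m/s, a = 8.5 m/s².
v = v₀ + at = 0 + (8.5)(2.5) = 21.2 m/s
Δx = v₀t + ½at² = 0·2.5 + 0.5·8.5·2.5² = 26.6 m

Phase 2 (coasting upward): v₀ = 21.2 m/s, a = -9.8 m/s².
v = v₀ + at → t = (0 − 21.2) / -9.8 = 2.17 s
v² = v₀² + 2aΔx → Δx = (0² − 21.2²)/(2·-9.8) = 23.0 m

Phase 3 (free fall): v₀ = 0 m/s, a = -9.8 m/s².
Falls 49.6 m from rest: t = √(2·49.6/9.8) = 3.18 s; v = g·t = 31.2 m/s.
Total time = 2.50 + 2.17 + 3.18 = 7.85 s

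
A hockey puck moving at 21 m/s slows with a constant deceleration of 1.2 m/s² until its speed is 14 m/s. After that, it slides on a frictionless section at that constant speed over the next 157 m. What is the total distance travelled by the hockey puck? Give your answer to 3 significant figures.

259 m

Phase 1 (decelerating): v₀ = 21.0 m/s, a = -1.2 m/s².
v = v₀ + at → t = (14 − 21.0) / -1.2 = 5.83 s
v² = v₀² + 2aΔx → Δx = (14² − 21.0²)/(2·-1.2) = 102 m

Phase 2 (constant speed): v₀ = 14.0 m/s, a = 0 m/s².
Constant speed: t = d/v = 157/14.0 = 11.2 s
Total distance = 102 + 157 = 259 m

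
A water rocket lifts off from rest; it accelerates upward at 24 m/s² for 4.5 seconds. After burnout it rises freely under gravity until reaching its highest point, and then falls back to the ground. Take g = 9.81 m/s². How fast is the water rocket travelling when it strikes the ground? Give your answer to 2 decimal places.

128.19 m/s

Phase 1 (powered ascent): v₀ = 0 m/s, a = 24 m/s².
v = v₀ + at = 0 + (24)(4.5) = 108 m/s
Δx = v₀t + ½at² = 0·4.5 + 0.5·24·4.5² = 243 m

Phase 2 (coasting upward): v₀ = 108 m/s, a = -9.81 m/s².
v = v₀ + at → t = (0 − 108) / -9.81 = 11.0 s
v² = v₀² + 2aΔx → Δx = (0² − 108²)/(2·-9.81) = 594 m

Phase 3 (free fall): v₀ = 0 m/s, a = -9.81 m/s².
Falls 837 m from rest: t = √(2·837/9.81) = 13.1 s; v = g·t = 128 m/s.
Impact speed = 128 m/s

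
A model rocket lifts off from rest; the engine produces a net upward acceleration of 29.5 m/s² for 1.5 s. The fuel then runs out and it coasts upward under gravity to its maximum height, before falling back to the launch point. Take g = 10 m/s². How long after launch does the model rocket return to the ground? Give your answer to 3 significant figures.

11.0 s

Phase 1 (powered ascent): v₀ = 0 m/s, a = 29.5 m/s².
v = v₀ + at = 0 + (29.5)(1.5) = 44.2 m/s
Δx = v₀t + ½at² = 0·1.5 + 0.5·29.5·1.5² = 33.2 m

Phase 2 (coasting upward): v₀ = 44.2 m/s, a = -10 m/s².
v = v₀ + at → t = (0 − 44.2) / -10 = 4.42 s
v² = v₀² + 2aΔx → Δx = (0² − 44.2²)/(2·-10) = 97.9 m

Phase 3 (free fall): v₀ = 0 m/s, a = -10 m/s².
Falls 131 m from rest: t = √(2·131/10) = 5.12 s; v = g·t = 51.2 m/s.
Total time = 1.50 + 4.42 + 5.12 = 11.0 s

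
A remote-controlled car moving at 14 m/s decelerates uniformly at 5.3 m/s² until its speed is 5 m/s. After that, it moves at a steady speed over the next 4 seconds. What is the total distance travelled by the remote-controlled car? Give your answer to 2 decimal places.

Phase 1 (decelerating): v₀ = 14.0 m/s, a = -5.3 m/s².
v = v₀ + at → t = (5 − 14.0) / -5.3 = 1.70 s
v² = v₀² + 2aΔx → Δx = (5² − 14.0²)/(2·-5.3) = 16.1 m

Phase 2 (constant speed): v₀ = 5.00 m/s, a = 0 m/s².
v = v₀ + at = 5.00 + (0)(4) = 5.00 m/s
Δx = v₀t + ½at² = 5.00·4 + 0.5·0·4² = 20.0 m
Total distance = 16.1 + 20.0 = 36.1 m

36.13 m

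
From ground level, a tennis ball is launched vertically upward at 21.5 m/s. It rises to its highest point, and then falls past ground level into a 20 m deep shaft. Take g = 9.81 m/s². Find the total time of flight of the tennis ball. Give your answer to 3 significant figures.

5.17 s

Phase 1 (rising): v₀ = 21.5 m/s, a = -9.81 m/s².
v = v₀ + at → t = (0 − 21.5) / -9.81 = 2.19 s
v² = v₀² + 2aΔx → Δx = (0² − 21.5²)/(2·-9.81) = 23.6 m

Phase 2 (falling): v₀ = 0 m/s, a = -9.81 m/s².
Falls 43.6 m from rest: t = √(2·43.6/9.81) = 2.98 s; v = g·t = 29.2 m/s.
Total time = 2.19 + 2.98 = 5.17 s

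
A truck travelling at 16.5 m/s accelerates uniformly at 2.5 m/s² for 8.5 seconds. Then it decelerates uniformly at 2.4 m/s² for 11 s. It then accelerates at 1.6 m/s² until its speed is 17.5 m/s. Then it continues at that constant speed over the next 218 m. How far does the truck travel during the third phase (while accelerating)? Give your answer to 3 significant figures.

Phase 1 (accelerating): v₀ = 16.5 m/s, a = 2.5 m/s².
v = v₀ + at = 16.5 + (2.5)(8.5) = 37.8 m/s
Δx = v₀t + ½at² = 16.5·8.5 + 0.5·2.5·8.5² = 231 m

Phase 2 (decelerating): v₀ = 37.8 m/s, a = -2.4 m/s².
v = v₀ + at = 37.8 + (-2.4)(11) = 11.4 m/s
Δx = v₀t + ½at² = 37.8·11 + 0.5·-2.4·11² = 270 m

Phase 3 (accelerating): v₀ = 11.4 m/s, a = 1.6 m/s².
v = v₀ + at → t = (17.5 − 11.4) / 1.6 = 3.84 s
v² = v₀² + 2aΔx → Δx = (17.5² − 11.4²)/(2·1.6) = 55.4 m
Distance in phase 3 = 55.4 m

55.4 m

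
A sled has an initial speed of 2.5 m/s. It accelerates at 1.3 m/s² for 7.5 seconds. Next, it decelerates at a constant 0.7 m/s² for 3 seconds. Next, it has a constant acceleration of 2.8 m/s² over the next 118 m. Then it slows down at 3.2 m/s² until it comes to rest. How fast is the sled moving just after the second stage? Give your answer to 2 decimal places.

Phase 1 (accelerating): v₀ = 2.50 m/s, a = 1.3 m/s².
v = v₀ + at = 2.50 + (1.3)(7.5) = 12.2 m/s
Δx = v₀t + ½at² = 2.50·7.5 + 0.5·1.3·7.5² = 55.3 m

Phase 2 (decelerating): v₀ = 12.2 m/s, a = -0.7 m/s².
v = v₀ + at = 12.2 + (-0.7)(3) = 10.2 m/s
Δx = v₀t + ½at² = 12.2·3 + 0.5·-0.7·3² = 33.6 m
Speed at end of phase 2 = 10.2 m/s

10.15 m/s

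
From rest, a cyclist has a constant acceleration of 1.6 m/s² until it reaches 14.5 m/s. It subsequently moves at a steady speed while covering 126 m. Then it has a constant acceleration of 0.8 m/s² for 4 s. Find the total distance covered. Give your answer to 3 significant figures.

Phase 1 (accelerating): v₀ = 0 m/s, a = 1.6 m/s².
v = v₀ + at → t = (14.5 − 0) / 1.6 = 9.06 s
v² = v₀² + 2aΔx → Δx = (14.5² − 0²)/(2·1.6) = 65.7 m

Phase 2 (constant speed): v₀ = 14.5 m/s, a = 0 m/s².
Constant speed: t = d/v = 126/14.5 = 8.69 s

Phase 3 (accelerating): v₀ = 14.5 m/s, a = 0.8 m/s².
v = v₀ + at = 14.5 + (0.8)(4) = 17.7 m/s
Δx = v₀t + ½at² = 14.5·4 + 0.5·0.8·4² = 64.4 m
Total distance = 65.7 + 126 + 64.4 = 256 m

256 m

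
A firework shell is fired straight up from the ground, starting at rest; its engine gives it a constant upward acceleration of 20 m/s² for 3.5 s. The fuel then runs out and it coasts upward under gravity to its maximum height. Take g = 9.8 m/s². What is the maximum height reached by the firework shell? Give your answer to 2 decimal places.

372.50 m

Phase 1 (powered ascent): v₀ = 0 m/s, a = 20 m/s².
v = v₀ + at = 0 + (20)(3.5) = 70.0 m/s
Δx = v₀t + ½at² = 0·3.5 + 0.5·20·3.5² = 122 m

Phase 2 (coasting upward): v₀ = 70.0 m/s, a = -9.8 m/s².
v = v₀ + at → t = (0 − 70.0) / -9.8 = 7.14 s
v² = v₀² + 2aΔx → Δx = (0² − 70.0²)/(2·-9.8) = 250 m
Maximum height = 122 + 250 = 372 m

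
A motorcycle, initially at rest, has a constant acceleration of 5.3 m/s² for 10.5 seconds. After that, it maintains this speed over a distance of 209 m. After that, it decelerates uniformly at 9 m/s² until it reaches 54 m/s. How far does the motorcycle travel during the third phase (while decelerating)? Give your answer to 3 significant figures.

10.1 m

Phase 1 (accelerating): v₀ = 0 m/s, a = 5.3 m/s².
v = v₀ + at = 0 + (5.3)(10.5) = 55.6 m/s
Δx = v₀t + ½at² = 0·10.5 + 0.5·5.3·10.5² = 292 m

Phase 2 (constant speed): v₀ = 55.6 m/s, a = 0 m/s².
Constant speed: t = d/v = 209/55.6 = 3.76 s

Phase 3 (decelerating): v₀ = 55.6 m/s, a = -9 m/s².
v = v₀ + at → t = (54 − 55.6) / -9 = 0.183 s
v² = v₀² + 2aΔx → Δx = (54² − 55.6²)/(2·-9) = 10.1 m
Distance in phase 3 = 10.1 m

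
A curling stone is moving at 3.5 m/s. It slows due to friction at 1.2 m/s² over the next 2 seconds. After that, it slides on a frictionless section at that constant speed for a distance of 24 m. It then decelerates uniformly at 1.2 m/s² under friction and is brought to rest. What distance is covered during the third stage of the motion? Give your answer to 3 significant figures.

Phase 1 (decelerating): v₀ = 3.50 m/s, a = -1.2 m/s².
v = v₀ + at = 3.50 + (-1.2)(2) = 1.10 m/s
Δx = v₀t + ½at² = 3.50·2 + 0.5·-1.2·2² = 4.60 m

Phase 2 (constant speed): v₀ = 1.10 m/s, a = 0 m/s².
Constant speed: t = d/v = 24/1.10 = 21.8 s

Phase 3 (decelerating): v₀ = 1.10 m/s, a = -1.2 m/s².
v = v₀ + at → t = (0 − 1.10) / -1.2 = 0.917 s
v² = v₀² + 2aΔx → Δx = (0² − 1.10²)/(2·-1.2) = 0.504 m
Distance in phase 3 = 0.504 m

0.504 m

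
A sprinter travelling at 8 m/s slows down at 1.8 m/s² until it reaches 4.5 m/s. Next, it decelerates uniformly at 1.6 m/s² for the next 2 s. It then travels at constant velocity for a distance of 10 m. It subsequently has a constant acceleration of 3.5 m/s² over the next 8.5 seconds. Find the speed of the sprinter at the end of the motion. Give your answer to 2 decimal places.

Phase 1 (decelerating): v₀ = 8.00 m/s, a = -1.8 m/s².
v = v₀ + at → t = (4.5 − 8.00) / -1.8 = 1.94 s
v² = v₀² + 2aΔx → Δx = (4.5² − 8.00²)/(2·-1.8) = 12.2 m

Phase 2 (decelerating): v₀ = 4.50 m/s, a = -1.6 m/s².
v = v₀ + at = 4.50 + (-1.6)(2) = 1.30 m/s
Δx = v₀t + ½at² = 4.50·2 + 0.5·-1.6·2² = 5.80 m

Phase 3 (constant speed): v₀ = 1.30 m/s, a = 0 m/s².
Constant speed: t = d/v = 10/1.30 = 7.69 s

Phase 4 (accelerating): v₀ = 1.30 m/s, a = 3.5 m/s².
v = v₀ + at = 1.30 + (3.5)(8.5) = 31.1 m/s
Δx = v₀t + ½at² = 1.30·8.5 + 0.5·3.5·8.5² = 137 m
Final speed = 31.1 m/s

31.05 m/s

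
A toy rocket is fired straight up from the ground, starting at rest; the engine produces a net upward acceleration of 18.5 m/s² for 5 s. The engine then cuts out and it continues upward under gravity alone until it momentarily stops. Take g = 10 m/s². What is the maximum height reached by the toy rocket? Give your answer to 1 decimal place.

Phase 1 (powered ascent): v₀ = 0 m/s, a = 18.5 m/s².
v = v₀ + at = 0 + (18.5)(5) = 92.5 m/s
Δx = v₀t + ½at² = 0·5 + 0.5·18.5·5² = 231 m

Phase 2 (coasting upward): v₀ = 92.5 m/s, a = -10 m/s².
v = v₀ + at → t = (0 − 92.5) / -10 = 9.25 s
v² = v₀² + 2aΔx → Δx = (0² − 92.5²)/(2·-10) = 428 m
Maximum height = 231 + 428 = 659 m

659.1 m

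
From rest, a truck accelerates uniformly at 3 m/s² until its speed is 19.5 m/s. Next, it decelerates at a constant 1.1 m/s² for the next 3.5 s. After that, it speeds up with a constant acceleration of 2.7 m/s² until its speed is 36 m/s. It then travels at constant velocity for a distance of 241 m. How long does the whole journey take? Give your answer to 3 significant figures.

24.2 s

Phase 1 (accelerating): v₀ = 0 m/s, a = 3 m/s².
v = v₀ + at → t = (19.5 − 0) / 3 = 6.50 s
v² = v₀² + 2aΔx → Δx = (19.5² − 0²)/(2·3) = 63.4 m

Phase 2 (decelerating): v₀ = 19.5 m/s, a = -1.1 m/s².
v = v₀ + at = 19.5 + (-1.1)(3.5) = 15.6 m/s
Δx = v₀t + ½at² = 19.5·3.5 + 0.5·-1.1·3.5² = 61.5 m

Phase 3 (accelerating): v₀ = 15.6 m/s, a = 2.7 m/s².
v = v₀ + at → t = (36 − 15.6) / 2.7 = 7.54 s
v² = v₀² + 2aΔx → Δx = (36² − 15.6²)/(2·2.7) = 195 m

Phase 4 (constant speed): v₀ = 36.0 m/s, a = 0 m/s².
Constant speed: t = d/v = 241/36.0 = 6.69 s
Total time = 6.50 + 3.50 + 7.54 + 6.69 = 24.2 s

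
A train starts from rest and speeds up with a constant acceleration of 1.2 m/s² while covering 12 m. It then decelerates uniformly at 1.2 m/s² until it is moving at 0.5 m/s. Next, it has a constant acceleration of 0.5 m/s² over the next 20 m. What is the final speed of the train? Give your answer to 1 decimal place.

4.5 m/s

Phase 1 (accelerating): v₀ = 0 m/s, a = 1.2 m/s².
v² = v₀² + 2aΔx = 0² + 2·1.2·12 = 28.8 → v = 5.37 m/s
t = (v − v₀)/a = (5.37 − 0)/1.2 = 4.47 s

Phase 2 (decelerating): v₀ = 5.37 m/s, a = -1.2 m/s².
v = v₀ + at → t = (0.5 − 5.37) / -1.2 = 4.06 s
v² = v₀² + 2aΔx → Δx = (0.5² − 5.37²)/(2·-1.2) = 11.9 m

Phase 3 (accelerating): v₀ = 0.500 m/s, a = 0.5 m/s².
v² = v₀² + 2aΔx = 0.500² + 2·0.5·20 = 20.2 → v = 4.50 m/s
t = (v − v₀)/a = (4.50 − 0.500)/0.5 = 8.00 s
Final speed = 4.50 m/s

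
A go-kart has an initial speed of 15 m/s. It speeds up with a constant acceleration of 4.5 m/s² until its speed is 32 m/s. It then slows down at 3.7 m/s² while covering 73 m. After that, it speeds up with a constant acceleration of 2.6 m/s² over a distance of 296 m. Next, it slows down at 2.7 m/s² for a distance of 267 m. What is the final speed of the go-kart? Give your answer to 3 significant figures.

24.1 m/s

Phase 1 (accelerating): v₀ = 15.0 m/s, a = 4.5 m/s².
v = v₀ + at → t = (32 − 15.0) / 4.5 = 3.78 s
v² = v₀² + 2aΔx → Δx = (32² − 15.0²)/(2·4.5) = 88.8 m

Phase 2 (decelerating): v₀ = 32.0 m/s, a = -3.7 m/s².
v² = v₀² + 2aΔx = 32.0² + 2·-3.7·73 = 484 → v = 22.0 m/s
t = (v − v₀)/a = (22.0 − 32.0)/-3.7 = 2.70 s

Phase 3 (accelerating): v₀ = 22.0 m/s, a = 2.6 m/s².
v² = v₀² + 2aΔx = 22.0² + 2·2.6·296 = 2020 → v = 45.0 m/s
t = (v − v₀)/a = (45.0 − 22.0)/2.6 = 8.84 s

Phase 4 (decelerating): v₀ = 45.0 m/s, a = -2.7 m/s².
v² = v₀² + 2aΔx = 45.0² + 2·-2.7·267 = 581 → v = 24.1 m/s
t = (v − v₀)/a = (24.1 − 45.0)/-2.7 = 7.73 s
Final speed = 24.1 m/s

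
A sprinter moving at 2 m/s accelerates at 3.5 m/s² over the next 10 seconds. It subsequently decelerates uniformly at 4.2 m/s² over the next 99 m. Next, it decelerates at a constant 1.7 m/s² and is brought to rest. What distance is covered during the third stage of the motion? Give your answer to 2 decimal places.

Phase 1 (accelerating): v₀ = 2.00 m/s, a = 3.5 m/s².
v = v₀ + at = 2.00 + (3.5)(10) = 37.0 m/s
Δx = v₀t + ½at² = 2.00·10 + 0.5·3.5·10² = 195 m

Phase 2 (decelerating): v₀ = 37.0 m/s, a = -4.2 m/s².
v² = v₀² + 2aΔx = 37.0² + 2·-4.2·99 = 537 → v = 23.2 m/s
t = (v − v₀)/a = (23.2 − 37.0)/-4.2 = 3.29 s

Phase 3 (decelerating): v₀ = 23.2 m/s, a = -1.7 m/s².
v = v₀ + at → t = (0 − 23.2) / -1.7 = 13.6 s
v² = v₀² + 2aΔx → Δx = (0² − 23.2²)/(2·-1.7) = 158 m
Distance in phase 3 = 158 m

158.06 m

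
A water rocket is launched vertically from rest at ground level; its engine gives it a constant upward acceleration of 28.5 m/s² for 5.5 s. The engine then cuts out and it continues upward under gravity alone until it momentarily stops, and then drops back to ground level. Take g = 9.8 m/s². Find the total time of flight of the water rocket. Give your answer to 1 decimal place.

Phase 1 (powered ascent): v₀ = 0 m/s, a = 28.5 m/s².
v = v₀ + at = 0 + (28.5)(5.5) = 157 m/s
Δx = v₀t + ½at² = 0·5.5 + 0.5·28.5·5.5² = 431 m

Phase 2 (coasting upward): v₀ = 157 m/s, a = -9.8 m/s².
v = v₀ + at → t = (0 − 157) / -9.8 = 16.0 s
v² = v₀² + 2aΔx → Δx = (0² − 157²)/(2·-9.8) = 1250 m

Phase 3 (free fall): v₀ = 0 m/s, a = -9.8 m/s².
Falls 1680 m from rest: t = √(2·1680/9.8) = 18.5 s; v = g·t = 182 m/s.
Total time = 5.50 + 16.0 + 18.5 = 40.0 s

40.0 s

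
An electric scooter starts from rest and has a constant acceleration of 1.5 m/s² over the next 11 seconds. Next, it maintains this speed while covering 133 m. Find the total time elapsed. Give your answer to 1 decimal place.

Phase 1 (accelerating): v₀ = 0 m/s, a = 1.5 m/s².
v = v₀ + at = 0 + (1.5)(11) = 16.5 m/s
Δx = v₀t + ½at² = 0·11 + 0.5·1.5·11² = 90.8 m

Phase 2 (constant speed): v₀ = 16.5 m/s, a = 0 m/s².
Constant speed: t = d/v = 133/16.5 = 8.06 s
Total time = 11.0 + 8.06 = 19.1 s

19.1 s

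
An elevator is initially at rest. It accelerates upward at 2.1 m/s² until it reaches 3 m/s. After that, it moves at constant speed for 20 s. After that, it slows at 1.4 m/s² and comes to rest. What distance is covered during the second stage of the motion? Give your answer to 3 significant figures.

Phase 1 (accelerating): v₀ = 0 m/s, a = 2.1 m/s².
v = v₀ + at → t = (3 − 0) / 2.1 = 1.43 s
v² = v₀² + 2aΔx → Δx = (3² − 0²)/(2·2.1) = 2.14 m

Phase 2 (constant speed): v₀ = 3.00 m/s, a = 0 m/s².
v = v₀ + at = 3.00 + (0)(20) = 3.00 m/s
Δx = v₀t + ½at² = 3.00·20 + 0.5·0·20² = 60.0 m
Distance in phase 2 = 60.0 m

60.0 m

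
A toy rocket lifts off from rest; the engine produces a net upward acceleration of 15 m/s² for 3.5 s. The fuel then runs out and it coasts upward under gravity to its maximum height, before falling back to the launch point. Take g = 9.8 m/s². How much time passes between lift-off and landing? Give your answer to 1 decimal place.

15.7 s

Phase 1 (powered ascent): v₀ = 0 m/s, a = 15 m/s².
v = v₀ + at = 0 + (15)(3.5) = 52.5 m/s
Δx = v₀t + ½at² = 0·3.5 + 0.5·15·3.5² = 91.9 m

Phase 2 (coasting upward): v₀ = 52.5 m/s, a = -9.8 m/s².
v = v₀ + at → t = (0 − 52.5) / -9.8 = 5.36 s
v² = v₀² + 2aΔx → Δx = (0² − 52.5²)/(2·-9.8) = 141 m

Phase 3 (free fall): v₀ = 0 m/s, a = -9.8 m/s².
Falls 232 m from rest: t = √(2·232/9.8) = 6.89 s; v = g·t = 67.5 m/s.
Total time = 3.50 + 5.36 + 6.89 = 15.7 s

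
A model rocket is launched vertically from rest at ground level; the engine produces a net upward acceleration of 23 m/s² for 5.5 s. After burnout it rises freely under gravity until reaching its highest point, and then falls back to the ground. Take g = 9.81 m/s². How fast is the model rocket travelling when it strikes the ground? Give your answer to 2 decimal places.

Phase 1 (powered ascent): v₀ = 0 m/s, a = 23 m/s².
v = v₀ + at = 0 + (23)(5.5) = 126 m/s
Δx = v₀t + ½at² = 0·5.5 + 0.5·23·5.5² = 348 m

Phase 2 (coasting upward): v₀ = 126 m/s, a = -9.81 m/s².
v = v₀ + at → t = (0 − 126) / -9.81 = 12.9 s
v² = v₀² + 2aΔx → Δx = (0² − 126²)/(2·-9.81) = 816 m

Phase 3 (free fall): v₀ = 0 m/s, a = -9.81 m/s².
Falls 1160 m from rest: t = √(2·1160/9.81) = 15.4 s; v = g·t = 151 m/s.
Impact speed = 151 m/s

151.09 m/s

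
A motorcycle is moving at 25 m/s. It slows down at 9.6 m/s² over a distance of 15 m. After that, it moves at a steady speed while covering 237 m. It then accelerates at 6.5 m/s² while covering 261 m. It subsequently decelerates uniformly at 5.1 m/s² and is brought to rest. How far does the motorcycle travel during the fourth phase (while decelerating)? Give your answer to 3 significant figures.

366 m

Phase 1 (decelerating): v₀ = 25.0 m/s, a = -9.6 m/s².
v² = v₀² + 2aΔx = 25.0² + 2·-9.6·15 = 337 → v = 18.4 m/s
t = (v − v₀)/a = (18.4 − 25.0)/-9.6 = 0.692 s

Phase 2 (constant speed): v₀ = 18.4 m/s, a = 0 m/s².
Constant speed: t = d/v = 237/18.4 = 12.9 s

Phase 3 (accelerating): v₀ = 18.4 m/s, a = 6.5 m/s².
v² = v₀² + 2aΔx = 18.4² + 2·6.5·261 = 3730 → v = 61.1 m/s
t = (v − v₀)/a = (61.1 − 18.4)/6.5 = 6.57 s

Phase 4 (decelerating): v₀ = 61.1 m/s, a = -5.1 m/s².
v = v₀ + at → t = (0 − 61.1) / -5.1 = 12.0 s
v² = v₀² + 2aΔx → Δx = (0² − 61.1²)/(2·-5.1) = 366 m
Distance in phase 4 = 366 m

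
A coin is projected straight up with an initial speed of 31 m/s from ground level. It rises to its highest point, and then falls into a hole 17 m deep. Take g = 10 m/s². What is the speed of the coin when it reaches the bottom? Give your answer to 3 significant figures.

36.1 m/s

Phase 1 (rising): v₀ = 31.0 m/s, a = -10 m/s².
v = v₀ + at → t = (0 − 31.0) / -10 = 3.10 s
v² = v₀² + 2aΔx → Δx = (0² − 31.0²)/(2·-10) = 48.0 m

Phase 2 (falling): v₀ = 0 m/s, a = -10 m/s².
Falls 65.0 m from rest: t = √(2·65.0/10) = 3.61 s; v = g·t = 36.1 m/s.
Final speed = 36.1 m/s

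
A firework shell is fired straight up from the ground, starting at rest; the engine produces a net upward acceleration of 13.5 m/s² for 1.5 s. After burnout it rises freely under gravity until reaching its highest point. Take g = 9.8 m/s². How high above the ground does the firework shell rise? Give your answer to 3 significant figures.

Phase 1 (powered ascent): v₀ = 0 m/s, a = 13.5 m/s².
v = v₀ + at = 0 + (13.5)(1.5) = 20.2 m/s
Δx = v₀t + ½at² = 0·1.5 + 0.5·13.5·1.5² = 15.2 m

Phase 2 (coasting upward): v₀ = 20.2 m/s, a = -9.8 m/s².
v = v₀ + at → t = (0 − 20.2) / -9.8 = 2.07 s
v² = v₀² + 2aΔx → Δx = (0² − 20.2²)/(2·-9.8) = 20.9 m
Maximum height = 15.2 + 20.9 = 36.1 m

36.1 m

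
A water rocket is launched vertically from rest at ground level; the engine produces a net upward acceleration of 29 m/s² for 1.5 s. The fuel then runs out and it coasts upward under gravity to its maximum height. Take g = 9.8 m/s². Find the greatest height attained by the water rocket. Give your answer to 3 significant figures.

129 m

Phase 1 (powered ascent): v₀ = 0 m/s, a = 29 m/s².
v = v₀ + at = 0 + (29)(1.5) = 43.5 m/s
Δx = v₀t + ½at² = 0·1.5 + 0.5·29·1.5² = 32.6 m

Phase 2 (coasting upward): v₀ = 43.5 m/s, a = -9.8 m/s².
v = v₀ + at → t = (0 − 43.5) / -9.8 = 4.44 s
v² = v₀² + 2aΔx → Δx = (0² − 43.5²)/(2·-9.8) = 96.5 m
Maximum height = 32.6 + 96.5 = 129 m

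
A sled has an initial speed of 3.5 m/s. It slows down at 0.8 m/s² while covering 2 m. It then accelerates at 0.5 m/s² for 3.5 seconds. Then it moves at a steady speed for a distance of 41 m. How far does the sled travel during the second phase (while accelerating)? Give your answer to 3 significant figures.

Phase 1 (decelerating): v₀ = 3.50 m/s, a = -0.8 m/s².
v² = v₀² + 2aΔx = 3.50² + 2·-0.8·2 = 9.05 → v = 3.01 m/s
t = (v − v₀)/a = (3.01 − 3.50)/-0.8 = 0.615 s

Phase 2 (accelerating): v₀ = 3.01 m/s, a = 0.5 m/s².
v = v₀ + at = 3.01 + (0.5)(3.5) = 4.76 m/s
Δx = v₀t + ½at² = 3.01·3.5 + 0.5·0.5·3.5² = 13.6 m
Distance in phase 2 = 13.6 m

13.6 m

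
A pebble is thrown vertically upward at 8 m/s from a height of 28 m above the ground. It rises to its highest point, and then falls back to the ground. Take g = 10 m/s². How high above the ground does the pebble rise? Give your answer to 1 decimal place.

31.2 m

Phase 1 (rising): v₀ = 8.00 m/s, a = -10 m/s².
v = v₀ + at → t = (0 − 8.00) / -10 = 0.800 s
v² = v₀² + 2aΔx → Δx = (0² − 8.00²)/(2·-10) = 3.20 m
Maximum height = 28 + 3.20 = 31.2 m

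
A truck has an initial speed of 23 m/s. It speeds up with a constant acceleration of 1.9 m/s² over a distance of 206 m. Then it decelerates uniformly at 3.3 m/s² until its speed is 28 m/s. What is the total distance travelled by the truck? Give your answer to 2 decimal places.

Phase 1 (accelerating): v₀ = 23.0 m/s, a = 1.9 m/s².
v² = v₀² + 2aΔx = 23.0² + 2·1.9·206 = 1310 → v = 36.2 m/s
t = (v − v₀)/a = (36.2 − 23.0)/1.9 = 6.96 s

Phase 2 (decelerating): v₀ = 36.2 m/s, a = -3.3 m/s².
v = v₀ + at → t = (28 − 36.2) / -3.3 = 2.49 s
v² = v₀² + 2aΔx → Δx = (28² − 36.2²)/(2·-3.3) = 80.0 m
Total distance = 206 + 80.0 = 286 m

285.97 m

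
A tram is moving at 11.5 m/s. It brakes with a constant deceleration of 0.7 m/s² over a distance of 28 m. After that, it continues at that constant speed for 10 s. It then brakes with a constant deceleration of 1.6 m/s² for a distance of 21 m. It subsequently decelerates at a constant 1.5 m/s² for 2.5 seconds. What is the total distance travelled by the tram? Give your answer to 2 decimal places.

153.49 m

Phase 1 (decelerating): v₀ = 11.5 m/s, a = -0.7 m/s².
v² = v₀² + 2aΔx = 11.5² + 2·-0.7·28 = 93.1 → v = 9.65 m/s
t = (v − v₀)/a = (9.65 − 11.5)/-0.7 = 2.65 s

Phase 2 (constant speed): v₀ = 9.65 m/s, a = 0 m/s².
v = v₀ + at = 9.65 + (0)(10) = 9.65 m/s
Δx = v₀t + ½at² = 9.65·10 + 0.5·0·10² = 96.5 m

Phase 3 (decelerating): v₀ = 9.65 m/s, a = -1.6 m/s².
v² = v₀² + 2aΔx = 9.65² + 2·-1.6·21 = 25.9 → v = 5.08 m/s
t = (v − v₀)/a = (5.08 − 9.65)/-1.6 = 2.85 s

Phase 4 (decelerating): v₀ = 5.08 m/s, a = -1.5 m/s².
v = v₀ + at = 5.08 + (-1.5)(2.5) = 1.33 m/s
Δx = v₀t + ½at² = 5.08·2.5 + 0.5·-1.5·2.5² = 8.02 m
Total distance = 28.0 + 96.5 + 21.0 + 8.02 = 153 m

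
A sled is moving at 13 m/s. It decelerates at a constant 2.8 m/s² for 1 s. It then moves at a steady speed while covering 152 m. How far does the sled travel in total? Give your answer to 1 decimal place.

Phase 1 (decelerating): v₀ = 13.0 m/s, a = -2.8 m/s².
v = v₀ + at = 13.0 + (-2.8)(1) = 10.2 m/s
Δx = v₀t + ½at² = 13.0·1 + 0.5·-2.8·1² = 11.6 m

Phase 2 (constant speed): v₀ = 10.2 m/s, a = 0 m/s².
Constant speed: t = d/v = 152/10.2 = 14.9 s
Total distance = 11.6 + 152 = 164 m

163.6 m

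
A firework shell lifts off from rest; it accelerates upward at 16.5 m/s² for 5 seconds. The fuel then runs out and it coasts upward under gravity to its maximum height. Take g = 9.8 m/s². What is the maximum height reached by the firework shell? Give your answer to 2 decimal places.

553.51 m

Phase 1 (powered ascent): v₀ = 0 m/s, a = 16.5 m/s².
v = v₀ + at = 0 + (16.5)(5) = 82.5 m/s
Δx = v₀t + ½at² = 0·5 + 0.5·16.5·5² = 206 m

Phase 2 (coasting upward): v₀ = 82.5 m/s, a = -9.8 m/s².
v = v₀ + at → t = (0 − 82.5) / -9.8 = 8.42 s
v² = v₀² + 2aΔx → Δx = (0² − 82.5²)/(2·-9.8) = 347 m
Maximum height = 206 + 347 = 554 m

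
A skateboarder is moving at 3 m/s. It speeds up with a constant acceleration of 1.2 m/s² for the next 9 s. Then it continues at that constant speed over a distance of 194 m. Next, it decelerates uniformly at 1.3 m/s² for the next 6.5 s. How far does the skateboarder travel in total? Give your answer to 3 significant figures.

332 m

Phase 1 (accelerating): v₀ = 3.00 m/s, a = 1.2 m/s².
v = v₀ + at = 3.00 + (1.2)(9) = 13.8 m/s
Δx = v₀t + ½at² = 3.00·9 + 0.5·1.2·9² = 75.6 m

Phase 2 (constant speed): v₀ = 13.8 m/s, a = 0 m/s².
Constant speed: t = d/v = 194/13.8 = 14.1 s

Phase 3 (decelerating): v₀ = 13.8 m/s, a = -1.3 m/s².
v = v₀ + at = 13.8 + (-1.3)(6.5) = 5.35 m/s
Δx = v₀t + ½at² = 13.8·6.5 + 0.5·-1.3·6.5² = 62.2 m
Total distance = 75.6 + 194 + 62.2 = 332 m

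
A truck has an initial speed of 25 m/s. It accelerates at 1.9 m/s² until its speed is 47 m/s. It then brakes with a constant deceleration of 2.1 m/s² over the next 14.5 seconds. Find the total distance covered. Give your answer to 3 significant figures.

878 m

Phase 1 (accelerating): v₀ = 25.0 m/s, a = 1.9 m/s².
v = v₀ + at → t = (47 − 25.0) / 1.9 = 11.6 s
v² = v₀² + 2aΔx → Δx = (47² − 25.0²)/(2·1.9) = 417 m

Phase 2 (decelerating): v₀ = 47.0 m/s, a = -2.1 m/s².
v = v₀ + at = 47.0 + (-2.1)(14.5) = 16.5 m/s
Δx = v₀t + ½at² = 47.0·14.5 + 0.5·-2.1·14.5² = 461 m
Total distance = 417 + 461 = 878 m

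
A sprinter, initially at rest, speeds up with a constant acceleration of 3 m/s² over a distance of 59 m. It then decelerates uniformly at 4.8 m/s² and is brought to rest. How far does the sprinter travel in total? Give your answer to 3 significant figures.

Phase 1 (accelerating): v₀ = 0 m/s, a = 3 m/s².
v² = v₀² + 2aΔx = 0² + 2·3·59 = 354 → v = 18.8 m/s
t = (v − v₀)/a = (18.8 − 0)/3 = 6.27 s

Phase 2 (decelerating): v₀ = 18.8 m/s, a = -4.8 m/s².
v = v₀ + at → t = (0 − 18.8) / -4.8 = 3.92 s
v² = v₀² + 2aΔx → Δx = (0² − 18.8²)/(2·-4.8) = 36.9 m
Total distance = 59.0 + 36.9 = 95.9 m

95.9 m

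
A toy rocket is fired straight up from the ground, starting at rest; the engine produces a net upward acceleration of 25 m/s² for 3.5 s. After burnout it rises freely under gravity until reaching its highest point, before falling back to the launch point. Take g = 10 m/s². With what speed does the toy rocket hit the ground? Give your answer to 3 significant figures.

104 m/s

Phase 1 (powered ascent): v₀ = 0 m/s, a = 25 m/s².
v = v₀ + at = 0 + (25)(3.5) = 87.5 m/s
Δx = v₀t + ½at² = 0·3.5 + 0.5·25·3.5² = 153 m

Phase 2 (coasting upward): v₀ = 87.5 m/s, a = -10 m/s².
v = v₀ + at → t = (0 − 87.5) / -10 = 8.75 s
v² = v₀² + 2aΔx → Δx = (0² − 87.5²)/(2·-10) = 383 m

Phase 3 (free fall): v₀ = 0 m/s, a = -10 m/s².
Falls 536 m from rest: t = √(2·536/10) = 10.4 s; v = g·t = 104 m/s.
Impact speed = 104 m/s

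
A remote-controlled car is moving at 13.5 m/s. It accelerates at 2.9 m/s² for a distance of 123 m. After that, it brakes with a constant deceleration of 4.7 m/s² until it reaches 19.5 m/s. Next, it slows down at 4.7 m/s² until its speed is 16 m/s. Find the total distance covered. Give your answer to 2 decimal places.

191.05 m

Phase 1 (accelerating): v₀ = 13.5 m/s, a = 2.9 m/s².
v² = v₀² + 2aΔx = 13.5² + 2·2.9·123 = 896 → v = 29.9 m/s
t = (v − v₀)/a = (29.9 − 13.5)/2.9 = 5.66 s

Phase 2 (decelerating): v₀ = 29.9 m/s, a = -4.7 m/s².
v = v₀ + at → t = (19.5 − 29.9) / -4.7 = 2.22 s
v² = v₀² + 2aΔx → Δx = (19.5² − 29.9²)/(2·-4.7) = 54.8 m

Phase 3 (decelerating): v₀ = 19.5 m/s, a = -4.7 m/s².
v = v₀ + at → t = (16 − 19.5) / -4.7 = 0.745 s
v² = v₀² + 2aΔx → Δx = (16² − 19.5²)/(2·-4.7) = 13.2 m
Total distance = 123 + 54.8 + 13.2 = 191 m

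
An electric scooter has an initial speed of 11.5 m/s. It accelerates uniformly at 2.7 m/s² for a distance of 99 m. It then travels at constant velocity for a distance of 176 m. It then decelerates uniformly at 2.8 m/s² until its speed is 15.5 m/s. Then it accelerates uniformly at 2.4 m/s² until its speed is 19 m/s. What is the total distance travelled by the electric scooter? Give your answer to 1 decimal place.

376.3 m

Phase 1 (accelerating): v₀ = 11.5 m/s, a = 2.7 m/s².
v² = v₀² + 2aΔx = 11.5² + 2·2.7·99 = 667 → v = 25.8 m/s
t = (v − v₀)/a = (25.8 − 11.5)/2.7 = 5.30 s

Phase 2 (constant speed): v₀ = 25.8 m/s, a = 0 m/s².
Constant speed: t = d/v = 176/25.8 = 6.82 s

Phase 3 (decelerating): v₀ = 25.8 m/s, a = -2.8 m/s².
v = v₀ + at → t = (15.5 − 25.8) / -2.8 = 3.69 s
v² = v₀² + 2aΔx → Δx = (15.5² − 25.8²)/(2·-2.8) = 76.2 m

Phase 4 (accelerating): v₀ = 15.5 m/s, a = 2.4 m/s².
v = v₀ + at → t = (19 − 15.5) / 2.4 = 1.46 s
v² = v₀² + 2aΔx → Δx = (19² − 15.5²)/(2·2.4) = 25.2 m
Total distance = 99.0 + 176 + 76.2 + 25.2 = 376 m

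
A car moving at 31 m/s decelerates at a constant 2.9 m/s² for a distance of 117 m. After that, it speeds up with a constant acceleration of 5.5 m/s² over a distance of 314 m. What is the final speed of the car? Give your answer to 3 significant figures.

61.1 m/s

Phase 1 (decelerating): v₀ = 31.0 m/s, a = -2.9 m/s².
v² = v₀² + 2aΔx = 31.0² + 2·-2.9·117 = 282 → v = 16.8 m/s
t = (v − v₀)/a = (16.8 − 31.0)/-2.9 = 4.89 s

Phase 2 (accelerating): v₀ = 16.8 m/s, a = 5.5 m/s².
v² = v₀² + 2aΔx = 16.8² + 2·5.5·314 = 3740 → v = 61.1 m/s
t = (v − v₀)/a = (61.1 − 16.8)/5.5 = 8.06 s
Final speed = 61.1 m/s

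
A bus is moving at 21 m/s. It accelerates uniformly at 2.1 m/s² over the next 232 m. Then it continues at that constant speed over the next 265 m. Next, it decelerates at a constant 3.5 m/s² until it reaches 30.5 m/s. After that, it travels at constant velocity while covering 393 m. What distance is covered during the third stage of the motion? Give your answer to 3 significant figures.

69.3 m

Phase 1 (accelerating): v₀ = 21.0 m/s, a = 2.1 m/s².
v² = v₀² + 2aΔx = 21.0² + 2·2.1·232 = 1420 → v = 37.6 m/s
t = (v − v₀)/a = (37.6 − 21.0)/2.1 = 7.92 s

Phase 2 (constant speed): v₀ = 37.6 m/s, a = 0 m/s².
Constant speed: t = d/v = 265/37.6 = 7.04 s

Phase 3 (decelerating): v₀ = 37.6 m/s, a = -3.5 m/s².
v = v₀ + at → t = (30.5 − 37.6) / -3.5 = 2.03 s
v² = v₀² + 2aΔx → Δx = (30.5² − 37.6²)/(2·-3.5) = 69.3 m
Distance in phase 3 = 69.3 m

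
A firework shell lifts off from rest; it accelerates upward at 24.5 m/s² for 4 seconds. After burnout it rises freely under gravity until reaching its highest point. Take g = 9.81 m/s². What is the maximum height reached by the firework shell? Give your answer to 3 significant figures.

686 m

Phase 1 (powered ascent): v₀ = 0 m/s, a = 24.5 m/s².
v = v₀ + at = 0 + (24.5)(4) = 98.0 m/s
Δx = v₀t + ½at² = 0·4 + 0.5·24.5·4² = 196 m

Phase 2 (coasting upward): v₀ = 98.0 m/s, a = -9.81 m/s².
v = v₀ + at → t = (0 − 98.0) / -9.81 = 9.99 s
v² = v₀² + 2aΔx → Δx = (0² − 98.0²)/(2·-9.81) = 490 m
Maximum height = 196 + 490 = 686 m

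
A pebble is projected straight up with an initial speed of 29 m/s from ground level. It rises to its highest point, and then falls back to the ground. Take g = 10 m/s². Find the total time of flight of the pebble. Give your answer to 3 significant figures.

Phase 1 (rising): v₀ = 29.0 m/s, a = -10 m/s².
v = v₀ + at → t = (0 − 29.0) / -10 = 2.90 s
v² = v₀² + 2aΔx → Δx = (0² − 29.0²)/(2·-10) = 42.0 m

Phase 2 (falling): v₀ = 0 m/s, a = -10 m/s².
Falls 42.0 m from rest: t = √(2·42.0/10) = 2.90 s; v = g·t = 29.0 m/s.
Total time = 2.90 + 2.90 = 5.80 s

5.80 s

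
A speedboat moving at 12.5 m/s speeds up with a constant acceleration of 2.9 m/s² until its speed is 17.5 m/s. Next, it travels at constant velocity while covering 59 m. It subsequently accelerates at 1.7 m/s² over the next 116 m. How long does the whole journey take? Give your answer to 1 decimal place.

10.4 s

Phase 1 (accelerating): v₀ = 12.5 m/s, a = 2.9 m/s².
v = v₀ + at → t = (17.5 − 12.5) / 2.9 = 1.72 s
v² = v₀² + 2aΔx → Δx = (17.5² − 12.5²)/(2·2.9) = 25.9 m

Phase 2 (constant speed): v₀ = 17.5 m/s, a = 0 m/s².
Constant speed: t = d/v = 59/17.5 = 3.37 s

Phase 3 (accelerating): v₀ = 17.5 m/s, a = 1.7 m/s².
v² = v₀² + 2aΔx = 17.5² + 2·1.7·116 = 701 → v = 26.5 m/s
t = (v − v₀)/a = (26.5 − 17.5)/1.7 = 5.28 s
Total time = 1.72 + 3.37 + 5.28 = 10.4 s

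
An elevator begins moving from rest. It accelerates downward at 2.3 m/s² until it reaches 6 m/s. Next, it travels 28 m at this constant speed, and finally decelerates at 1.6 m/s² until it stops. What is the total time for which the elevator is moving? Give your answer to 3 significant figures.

11.0 s

Phase 1 (accelerating): v₀ = 0 m/s, a = 2.3 m/s².
v = v₀ + at → t = (6 − 0) / 2.3 = 2.61 s
v² = v₀² + 2aΔx → Δx = (6² − 0²)/(2·2.3) = 7.83 m

Phase 2 (constant speed): v₀ = 6.00 m/s, a = 0 m/s².
Constant speed: t = d/v = 28/6.00 = 4.67 s

Phase 3 (decelerating): v₀ = 6.00 m/s, a = -1.6 m/s².
v = v₀ + at → t = (0 − 6.00) / -1.6 = 3.75 s
v² = v₀² + 2aΔx → Δx = (0² − 6.00²)/(2·-1.6) = 11.2 m
Total time = 2.61 + 4.67 + 3.75 = 11.0 s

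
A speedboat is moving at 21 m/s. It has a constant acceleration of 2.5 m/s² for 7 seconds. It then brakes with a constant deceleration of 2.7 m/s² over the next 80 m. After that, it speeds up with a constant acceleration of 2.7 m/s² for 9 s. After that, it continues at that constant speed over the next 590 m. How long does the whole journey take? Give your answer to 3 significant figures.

28.7 s

Phase 1 (accelerating): v₀ = 21.0 m/s, a = 2.5 m/s².
v = v₀ + at = 21.0 + (2.5)(7) = 38.5 m/s
Δx = v₀t + ½at² = 21.0·7 + 0.5·2.5·7² = 208 m

Phase 2 (decelerating): v₀ = 38.5 m/s, a = -2.7 m/s².
v² = v₀² + 2aΔx = 38.5² + 2·-2.7·80 = 1050 → v = 32.4 m/s
t = (v − v₀)/a = (32.4 − 38.5)/-2.7 = 2.26 s

Phase 3 (accelerating): v₀ = 32.4 m/s, a = 2.7 m/s².
v = v₀ + at = 32.4 + (2.7)(9) = 56.7 m/s
Δx = v₀t + ½at² = 32.4·9 + 0.5·2.7·9² = 401 m

Phase 4 (constant speed): v₀ = 56.7 m/s, a = 0 m/s².
Constant speed: t = d/v = 590/56.7 = 10.4 s
Total time = 7.00 + 2.26 + 9.00 + 10.4 = 28.7 s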